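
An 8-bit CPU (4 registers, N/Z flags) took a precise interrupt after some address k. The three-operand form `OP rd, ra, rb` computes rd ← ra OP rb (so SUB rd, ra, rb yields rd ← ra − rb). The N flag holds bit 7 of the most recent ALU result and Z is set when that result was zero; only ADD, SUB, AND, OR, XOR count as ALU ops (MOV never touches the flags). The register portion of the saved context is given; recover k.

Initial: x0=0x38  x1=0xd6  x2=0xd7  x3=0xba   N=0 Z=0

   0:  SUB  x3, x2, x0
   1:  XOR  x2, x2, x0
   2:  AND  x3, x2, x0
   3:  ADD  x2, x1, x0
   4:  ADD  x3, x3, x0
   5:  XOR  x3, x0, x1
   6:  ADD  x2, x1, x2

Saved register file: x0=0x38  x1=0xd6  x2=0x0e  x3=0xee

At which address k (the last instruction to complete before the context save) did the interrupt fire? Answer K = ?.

K = 5

after  0: x0=0x38 x1=0xd6 x2=0xd7 x3=0x9f  N=1 Z=0
after  1: x0=0x38 x1=0xd6 x2=0xef x3=0x9f  N=1 Z=0
after  2: x0=0x38 x1=0xd6 x2=0xef x3=0x28  N=0 Z=0
after  3: x0=0x38 x1=0xd6 x2=0x0e x3=0x28  N=0 Z=0
after  4: x0=0x38 x1=0xd6 x2=0x0e x3=0x60  N=0 Z=0
after  5: x0=0x38 x1=0xd6 x2=0x0e x3=0xee  N=1 Z=0
-- IRQ taken; context saved, return-PC = 6 --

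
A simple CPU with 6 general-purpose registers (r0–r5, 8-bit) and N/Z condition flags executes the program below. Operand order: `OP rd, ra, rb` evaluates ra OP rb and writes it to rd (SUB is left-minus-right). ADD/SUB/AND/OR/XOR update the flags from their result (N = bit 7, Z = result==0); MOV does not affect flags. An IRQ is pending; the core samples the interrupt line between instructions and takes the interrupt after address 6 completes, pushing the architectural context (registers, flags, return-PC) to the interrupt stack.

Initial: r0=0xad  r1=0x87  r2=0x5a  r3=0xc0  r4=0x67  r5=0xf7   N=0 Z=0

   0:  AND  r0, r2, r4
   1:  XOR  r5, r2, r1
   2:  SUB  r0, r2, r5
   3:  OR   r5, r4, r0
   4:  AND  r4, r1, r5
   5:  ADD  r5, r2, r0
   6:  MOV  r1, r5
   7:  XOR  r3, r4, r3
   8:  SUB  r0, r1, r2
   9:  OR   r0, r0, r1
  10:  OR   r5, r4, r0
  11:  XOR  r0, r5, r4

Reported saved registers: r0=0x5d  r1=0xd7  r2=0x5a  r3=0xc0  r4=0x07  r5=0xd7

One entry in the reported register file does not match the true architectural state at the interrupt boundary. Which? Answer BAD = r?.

after  0: r0=0x42 r1=0x87 r2=0x5a r3=0xc0 r4=0x67 r5=0xf7  N=0 Z=0
after  1: r0=0x42 r1=0x87 r2=0x5a r3=0xc0 r4=0x67 r5=0xdd  N=1 Z=0
after  2: r0=0x7d r1=0x87 r2=0x5a r3=0xc0 r4=0x67 r5=0xdd  N=0 Z=0
after  3: r0=0x7d r1=0x87 r2=0x5a r3=0xc0 r4=0x67 r5=0x7f  N=0 Z=0
after  4: r0=0x7d r1=0x87 r2=0x5a r3=0xc0 r4=0x07 r5=0x7f  N=0 Z=0
after  5: r0=0x7d r1=0x87 r2=0x5a r3=0xc0 r4=0x07 r5=0xd7  N=1 Z=0
after  6: r0=0x7d r1=0xd7 r2=0x5a r3=0xc0 r4=0x07 r5=0xd7  N=1 Z=0
-- IRQ taken; context saved, return-PC = 7 --
mismatch: r0: reported 0x5d vs actual 0x7d

BAD = r0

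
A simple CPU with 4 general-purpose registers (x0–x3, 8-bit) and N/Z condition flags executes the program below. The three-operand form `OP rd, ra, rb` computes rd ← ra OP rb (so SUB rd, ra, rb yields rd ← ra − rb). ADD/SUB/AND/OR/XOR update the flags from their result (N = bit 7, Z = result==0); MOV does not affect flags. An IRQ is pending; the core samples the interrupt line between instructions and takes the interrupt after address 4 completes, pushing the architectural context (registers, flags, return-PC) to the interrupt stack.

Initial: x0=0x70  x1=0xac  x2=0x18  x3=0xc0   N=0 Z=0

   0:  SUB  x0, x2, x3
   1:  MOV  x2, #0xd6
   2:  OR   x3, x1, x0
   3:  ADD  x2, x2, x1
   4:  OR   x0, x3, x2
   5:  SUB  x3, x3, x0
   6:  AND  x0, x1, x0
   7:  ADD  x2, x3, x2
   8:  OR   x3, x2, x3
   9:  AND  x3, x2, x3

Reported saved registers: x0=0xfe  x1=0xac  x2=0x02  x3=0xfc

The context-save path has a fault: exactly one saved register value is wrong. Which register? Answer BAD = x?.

BAD = x2

after  0: x0=0x58 x1=0xac x2=0x18 x3=0xc0  N=0 Z=0
after  1: x0=0x58 x1=0xac x2=0xd6 x3=0xc0  N=0 Z=0
after  2: x0=0x58 x1=0xac x2=0xd6 x3=0xfc  N=1 Z=0
after  3: x0=0x58 x1=0xac x2=0x82 x3=0xfc  N=1 Z=0
after  4: x0=0xfe x1=0xac x2=0x82 x3=0xfc  N=1 Z=0
-- IRQ taken; context saved, return-PC = 5 --
mismatch: x2: reported 0x02 vs actual 0x82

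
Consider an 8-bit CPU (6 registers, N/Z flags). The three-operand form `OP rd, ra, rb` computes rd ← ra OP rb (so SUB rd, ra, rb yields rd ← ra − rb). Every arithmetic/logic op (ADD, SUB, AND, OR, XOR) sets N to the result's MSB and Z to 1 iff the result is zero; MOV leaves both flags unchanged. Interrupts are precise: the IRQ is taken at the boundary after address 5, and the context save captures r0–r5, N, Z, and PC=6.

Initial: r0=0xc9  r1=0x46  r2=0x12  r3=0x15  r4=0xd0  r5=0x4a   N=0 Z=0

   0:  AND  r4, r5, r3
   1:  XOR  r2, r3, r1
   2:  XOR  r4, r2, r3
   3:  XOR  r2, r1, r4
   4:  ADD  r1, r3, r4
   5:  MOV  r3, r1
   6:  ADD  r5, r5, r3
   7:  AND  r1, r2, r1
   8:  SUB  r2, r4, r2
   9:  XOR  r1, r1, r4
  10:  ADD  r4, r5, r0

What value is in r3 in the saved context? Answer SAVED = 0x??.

SAVED = 0x5b

after  0: r0=0xc9 r1=0x46 r2=0x12 r3=0x15 r4=0x00 r5=0x4a  N=0 Z=1
after  1: r0=0xc9 r1=0x46 r2=0x53 r3=0x15 r4=0x00 r5=0x4a  N=0 Z=0
after  2: r0=0xc9 r1=0x46 r2=0x53 r3=0x15 r4=0x46 r5=0x4a  N=0 Z=0
after  3: r0=0xc9 r1=0x46 r2=0x00 r3=0x15 r4=0x46 r5=0x4a  N=0 Z=1
after  4: r0=0xc9 r1=0x5b r2=0x00 r3=0x15 r4=0x46 r5=0x4a  N=0 Z=0
after  5: r0=0xc9 r1=0x5b r2=0x00 r3=0x5b r4=0x46 r5=0x4a  N=0 Z=0
-- IRQ taken; context saved, return-PC = 6 --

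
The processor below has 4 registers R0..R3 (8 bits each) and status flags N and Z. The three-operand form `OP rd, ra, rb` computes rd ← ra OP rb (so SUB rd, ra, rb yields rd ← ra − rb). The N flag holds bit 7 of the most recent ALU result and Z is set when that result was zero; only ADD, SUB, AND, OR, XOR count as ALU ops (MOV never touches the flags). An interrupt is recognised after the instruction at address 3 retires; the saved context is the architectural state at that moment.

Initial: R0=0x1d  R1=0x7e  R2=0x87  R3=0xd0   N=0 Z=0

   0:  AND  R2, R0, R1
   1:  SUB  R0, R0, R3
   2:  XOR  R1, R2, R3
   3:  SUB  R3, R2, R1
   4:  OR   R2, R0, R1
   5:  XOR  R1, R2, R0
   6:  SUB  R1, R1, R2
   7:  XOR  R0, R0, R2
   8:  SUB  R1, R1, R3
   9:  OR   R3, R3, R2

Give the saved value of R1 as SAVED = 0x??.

SAVED = 0xcc

after  0: R0=0x1d R1=0x7e R2=0x1c R3=0xd0  N=0 Z=0
after  1: R0=0x4d R1=0x7e R2=0x1c R3=0xd0  N=0 Z=0
after  2: R0=0x4d R1=0xcc R2=0x1c R3=0xd0  N=1 Z=0
after  3: R0=0x4d R1=0xcc R2=0x1c R3=0x50  N=0 Z=0
-- IRQ taken; context saved, return-PC = 4 --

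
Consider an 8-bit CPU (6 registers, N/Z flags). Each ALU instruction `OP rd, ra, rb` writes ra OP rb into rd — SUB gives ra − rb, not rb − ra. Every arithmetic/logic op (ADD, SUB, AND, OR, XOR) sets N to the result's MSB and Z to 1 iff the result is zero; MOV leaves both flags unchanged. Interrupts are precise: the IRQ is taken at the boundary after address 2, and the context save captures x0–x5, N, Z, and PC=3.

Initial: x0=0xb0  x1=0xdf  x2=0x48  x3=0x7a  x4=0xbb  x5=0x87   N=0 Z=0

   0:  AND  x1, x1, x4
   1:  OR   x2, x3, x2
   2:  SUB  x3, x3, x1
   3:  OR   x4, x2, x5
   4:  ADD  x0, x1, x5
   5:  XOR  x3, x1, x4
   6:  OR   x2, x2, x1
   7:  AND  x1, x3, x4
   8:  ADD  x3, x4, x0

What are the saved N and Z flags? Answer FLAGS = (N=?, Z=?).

FLAGS = (N=1, Z=0)

after  0: x0=0xb0 x1=0x9b x2=0x48 x3=0x7a x4=0xbb x5=0x87  N=1 Z=0
after  1: x0=0xb0 x1=0x9b x2=0x7a x3=0x7a x4=0xbb x5=0x87  N=0 Z=0
after  2: x0=0xb0 x1=0x9b x2=0x7a x3=0xdf x4=0xbb x5=0x87  N=1 Z=0
-- IRQ taken; context saved, return-PC = 3 --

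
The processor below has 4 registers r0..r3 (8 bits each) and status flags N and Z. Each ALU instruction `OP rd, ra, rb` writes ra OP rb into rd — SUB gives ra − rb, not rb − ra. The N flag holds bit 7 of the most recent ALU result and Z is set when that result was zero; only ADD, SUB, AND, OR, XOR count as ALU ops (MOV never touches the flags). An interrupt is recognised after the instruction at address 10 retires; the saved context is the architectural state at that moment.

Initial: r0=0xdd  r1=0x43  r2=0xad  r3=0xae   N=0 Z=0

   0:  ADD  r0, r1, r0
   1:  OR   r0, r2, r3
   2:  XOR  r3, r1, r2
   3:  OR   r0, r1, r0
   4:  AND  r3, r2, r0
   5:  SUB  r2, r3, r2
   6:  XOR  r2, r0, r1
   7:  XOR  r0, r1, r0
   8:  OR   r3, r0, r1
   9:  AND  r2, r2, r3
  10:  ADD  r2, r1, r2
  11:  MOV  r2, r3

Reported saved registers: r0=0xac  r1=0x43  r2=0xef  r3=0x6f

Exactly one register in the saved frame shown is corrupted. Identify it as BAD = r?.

BAD = r3

after  0: r0=0x20 r1=0x43 r2=0xad r3=0xae  N=0 Z=0
after  1: r0=0xaf r1=0x43 r2=0xad r3=0xae  N=1 Z=0
after  2: r0=0xaf r1=0x43 r2=0xad r3=0xee  N=1 Z=0
after  3: r0=0xef r1=0x43 r2=0xad r3=0xee  N=1 Z=0
after  4: r0=0xef r1=0x43 r2=0xad r3=0xad  N=1 Z=0
after  5: r0=0xef r1=0x43 r2=0x00 r3=0xad  N=0 Z=1
after  6: r0=0xef r1=0x43 r2=0xac r3=0xad  N=1 Z=0
after  7: r0=0xac r1=0x43 r2=0xac r3=0xad  N=1 Z=0
after  8: r0=0xac r1=0x43 r2=0xac r3=0xef  N=1 Z=0
after  9: r0=0xac r1=0x43 r2=0xac r3=0xef  N=1 Z=0
after 10: r0=0xac r1=0x43 r2=0xef r3=0xef  N=1 Z=0
-- IRQ taken; context saved, return-PC = 11 --
mismatch: r3: reported 0x6f vs actual 0xef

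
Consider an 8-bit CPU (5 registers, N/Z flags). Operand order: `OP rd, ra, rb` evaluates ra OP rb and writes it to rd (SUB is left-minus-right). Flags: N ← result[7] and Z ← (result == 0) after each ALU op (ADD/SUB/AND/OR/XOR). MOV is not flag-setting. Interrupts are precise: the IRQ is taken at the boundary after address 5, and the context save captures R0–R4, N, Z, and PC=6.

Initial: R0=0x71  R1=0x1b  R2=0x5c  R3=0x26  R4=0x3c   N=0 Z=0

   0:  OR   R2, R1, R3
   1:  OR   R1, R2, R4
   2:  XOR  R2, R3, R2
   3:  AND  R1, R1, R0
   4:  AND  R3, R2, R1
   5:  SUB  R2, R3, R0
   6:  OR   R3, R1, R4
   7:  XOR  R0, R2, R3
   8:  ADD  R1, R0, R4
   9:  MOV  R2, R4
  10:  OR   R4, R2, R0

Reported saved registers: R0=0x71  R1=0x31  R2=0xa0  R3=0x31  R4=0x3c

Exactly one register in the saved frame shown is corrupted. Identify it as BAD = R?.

after  0: R0=0x71 R1=0x1b R2=0x3f R3=0x26 R4=0x3c  N=0 Z=0
after  1: R0=0x71 R1=0x3f R2=0x3f R3=0x26 R4=0x3c  N=0 Z=0
after  2: R0=0x71 R1=0x3f R2=0x19 R3=0x26 R4=0x3c  N=0 Z=0
after  3: R0=0x71 R1=0x31 R2=0x19 R3=0x26 R4=0x3c  N=0 Z=0
after  4: R0=0x71 R1=0x31 R2=0x19 R3=0x11 R4=0x3c  N=0 Z=0
after  5: R0=0x71 R1=0x31 R2=0xa0 R3=0x11 R4=0x3c  N=1 Z=0
-- IRQ taken; context saved, return-PC = 6 --
mismatch: R3: reported 0x31 vs actual 0x11

BAD = R3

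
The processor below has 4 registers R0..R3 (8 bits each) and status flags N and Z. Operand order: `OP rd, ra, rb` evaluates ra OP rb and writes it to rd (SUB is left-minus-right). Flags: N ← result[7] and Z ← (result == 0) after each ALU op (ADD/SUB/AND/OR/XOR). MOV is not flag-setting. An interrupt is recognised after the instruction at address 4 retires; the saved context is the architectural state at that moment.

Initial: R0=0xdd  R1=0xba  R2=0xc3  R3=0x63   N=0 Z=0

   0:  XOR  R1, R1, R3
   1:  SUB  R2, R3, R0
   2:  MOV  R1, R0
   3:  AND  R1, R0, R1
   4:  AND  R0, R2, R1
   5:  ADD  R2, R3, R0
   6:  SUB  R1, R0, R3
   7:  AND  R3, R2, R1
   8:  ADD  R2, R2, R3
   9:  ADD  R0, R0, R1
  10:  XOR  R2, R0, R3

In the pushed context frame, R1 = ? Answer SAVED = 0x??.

SAVED = 0xdd

after  0: R0=0xdd R1=0xd9 R2=0xc3 R3=0x63  N=1 Z=0
after  1: R0=0xdd R1=0xd9 R2=0x86 R3=0x63  N=1 Z=0
after  2: R0=0xdd R1=0xdd R2=0x86 R3=0x63  N=1 Z=0
after  3: R0=0xdd R1=0xdd R2=0x86 R3=0x63  N=1 Z=0
after  4: R0=0x84 R1=0xdd R2=0x86 R3=0x63  N=1 Z=0
-- IRQ taken; context saved, return-PC = 5 --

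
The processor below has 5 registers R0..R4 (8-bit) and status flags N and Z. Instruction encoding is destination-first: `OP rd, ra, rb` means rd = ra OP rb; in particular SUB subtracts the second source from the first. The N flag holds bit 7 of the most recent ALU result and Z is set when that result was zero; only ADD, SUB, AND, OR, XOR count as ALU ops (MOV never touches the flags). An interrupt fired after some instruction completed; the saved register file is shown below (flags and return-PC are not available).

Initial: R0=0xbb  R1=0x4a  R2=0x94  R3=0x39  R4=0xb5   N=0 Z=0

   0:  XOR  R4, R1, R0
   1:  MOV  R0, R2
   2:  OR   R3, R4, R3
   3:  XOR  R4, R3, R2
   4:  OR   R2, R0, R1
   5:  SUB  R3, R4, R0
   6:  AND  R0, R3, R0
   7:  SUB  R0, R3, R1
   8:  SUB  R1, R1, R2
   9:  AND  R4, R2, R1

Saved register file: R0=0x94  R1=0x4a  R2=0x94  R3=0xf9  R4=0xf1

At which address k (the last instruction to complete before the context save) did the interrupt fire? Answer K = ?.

K = 2

after  0: R0=0xbb R1=0x4a R2=0x94 R3=0x39 R4=0xf1  N=1 Z=0
after  1: R0=0x94 R1=0x4a R2=0x94 R3=0x39 R4=0xf1  N=1 Z=0
after  2: R0=0x94 R1=0x4a R2=0x94 R3=0xf9 R4=0xf1  N=1 Z=0
-- IRQ taken; context saved, return-PC = 3 --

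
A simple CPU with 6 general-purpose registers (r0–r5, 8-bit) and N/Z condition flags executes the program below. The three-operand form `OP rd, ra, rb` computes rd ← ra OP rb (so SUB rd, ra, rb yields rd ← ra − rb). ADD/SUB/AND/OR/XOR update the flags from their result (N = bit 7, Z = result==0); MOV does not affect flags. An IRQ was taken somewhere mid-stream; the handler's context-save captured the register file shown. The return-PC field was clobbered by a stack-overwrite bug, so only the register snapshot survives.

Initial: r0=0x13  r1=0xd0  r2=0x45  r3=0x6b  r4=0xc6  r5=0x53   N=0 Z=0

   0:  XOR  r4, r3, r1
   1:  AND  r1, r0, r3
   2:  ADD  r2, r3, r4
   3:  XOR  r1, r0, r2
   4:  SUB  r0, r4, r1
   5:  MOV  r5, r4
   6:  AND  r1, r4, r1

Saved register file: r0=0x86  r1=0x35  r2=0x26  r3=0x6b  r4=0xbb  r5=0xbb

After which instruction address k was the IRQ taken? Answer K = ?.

K = 5

after  0: r0=0x13 r1=0xd0 r2=0x45 r3=0x6b r4=0xbb r5=0x53  N=1 Z=0
after  1: r0=0x13 r1=0x03 r2=0x45 r3=0x6b r4=0xbb r5=0x53  N=0 Z=0
after  2: r0=0x13 r1=0x03 r2=0x26 r3=0x6b r4=0xbb r5=0x53  N=0 Z=0
after  3: r0=0x13 r1=0x35 r2=0x26 r3=0x6b r4=0xbb r5=0x53  N=0 Z=0
after  4: r0=0x86 r1=0x35 r2=0x26 r3=0x6b r4=0xbb r5=0x53  N=1 Z=0
after  5: r0=0x86 r1=0x35 r2=0x26 r3=0x6b r4=0xbb r5=0xbb  N=1 Z=0
-- IRQ taken; context saved, return-PC = 6 --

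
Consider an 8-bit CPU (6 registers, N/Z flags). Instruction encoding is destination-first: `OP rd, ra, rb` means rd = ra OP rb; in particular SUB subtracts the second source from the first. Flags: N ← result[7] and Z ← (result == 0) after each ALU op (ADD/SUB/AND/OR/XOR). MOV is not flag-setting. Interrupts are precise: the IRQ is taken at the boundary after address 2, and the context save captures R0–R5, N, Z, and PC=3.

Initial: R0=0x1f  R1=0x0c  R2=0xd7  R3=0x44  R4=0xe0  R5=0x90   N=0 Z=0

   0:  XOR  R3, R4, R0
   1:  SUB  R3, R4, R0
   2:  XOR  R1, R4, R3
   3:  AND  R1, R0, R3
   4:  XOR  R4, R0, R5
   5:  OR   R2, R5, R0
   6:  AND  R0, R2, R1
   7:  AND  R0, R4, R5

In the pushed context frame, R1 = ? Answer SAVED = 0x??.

SAVED = 0x21

after  0: R0=0x1f R1=0x0c R2=0xd7 R3=0xff R4=0xe0 R5=0x90  N=1 Z=0
after  1: R0=0x1f R1=0x0c R2=0xd7 R3=0xc1 R4=0xe0 R5=0x90  N=1 Z=0
after  2: R0=0x1f R1=0x21 R2=0xd7 R3=0xc1 R4=0xe0 R5=0x90  N=0 Z=0
-- IRQ taken; context saved, return-PC = 3 --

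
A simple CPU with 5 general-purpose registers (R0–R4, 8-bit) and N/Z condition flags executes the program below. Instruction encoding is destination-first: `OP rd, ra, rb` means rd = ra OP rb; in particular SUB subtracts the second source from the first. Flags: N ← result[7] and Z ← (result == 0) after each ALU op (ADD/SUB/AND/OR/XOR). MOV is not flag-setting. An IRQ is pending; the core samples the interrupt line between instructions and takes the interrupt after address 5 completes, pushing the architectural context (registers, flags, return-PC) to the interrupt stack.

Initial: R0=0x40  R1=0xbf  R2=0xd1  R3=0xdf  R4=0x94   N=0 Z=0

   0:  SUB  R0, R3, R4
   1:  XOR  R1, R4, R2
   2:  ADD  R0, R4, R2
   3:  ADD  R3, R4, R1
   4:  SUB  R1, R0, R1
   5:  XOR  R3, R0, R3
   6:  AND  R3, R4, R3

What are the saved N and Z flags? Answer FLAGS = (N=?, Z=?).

FLAGS = (N=1, Z=0)

after  0: R0=0x4b R1=0xbf R2=0xd1 R3=0xdf R4=0x94  N=0 Z=0
after  1: R0=0x4b R1=0x45 R2=0xd1 R3=0xdf R4=0x94  N=0 Z=0
after  2: R0=0x65 R1=0x45 R2=0xd1 R3=0xdf R4=0x94  N=0 Z=0
after  3: R0=0x65 R1=0x45 R2=0xd1 R3=0xd9 R4=0x94  N=1 Z=0
after  4: R0=0x65 R1=0x20 R2=0xd1 R3=0xd9 R4=0x94  N=0 Z=0
after  5: R0=0x65 R1=0x20 R2=0xd1 R3=0xbc R4=0x94  N=1 Z=0
-- IRQ taken; context saved, return-PC = 6 --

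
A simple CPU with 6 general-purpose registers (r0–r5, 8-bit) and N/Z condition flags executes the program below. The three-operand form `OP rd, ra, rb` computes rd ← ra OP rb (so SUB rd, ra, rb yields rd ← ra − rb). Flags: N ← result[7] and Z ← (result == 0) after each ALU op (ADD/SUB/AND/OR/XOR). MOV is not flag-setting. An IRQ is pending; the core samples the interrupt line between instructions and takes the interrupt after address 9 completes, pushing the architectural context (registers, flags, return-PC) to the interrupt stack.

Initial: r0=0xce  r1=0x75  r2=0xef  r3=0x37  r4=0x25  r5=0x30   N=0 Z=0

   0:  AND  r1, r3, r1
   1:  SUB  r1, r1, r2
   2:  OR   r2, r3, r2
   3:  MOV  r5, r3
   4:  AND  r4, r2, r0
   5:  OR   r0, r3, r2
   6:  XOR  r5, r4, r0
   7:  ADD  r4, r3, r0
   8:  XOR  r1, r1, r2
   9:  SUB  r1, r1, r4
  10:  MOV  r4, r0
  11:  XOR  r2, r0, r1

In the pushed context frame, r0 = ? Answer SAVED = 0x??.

SAVED = 0xff

after  0: r0=0xce r1=0x35 r2=0xef r3=0x37 r4=0x25 r5=0x30  N=0 Z=0
after  1: r0=0xce r1=0x46 r2=0xef r3=0x37 r4=0x25 r5=0x30  N=0 Z=0
after  2: r0=0xce r1=0x46 r2=0xff r3=0x37 r4=0x25 r5=0x30  N=1 Z=0
after  3: r0=0xce r1=0x46 r2=0xff r3=0x37 r4=0x25 r5=0x37  N=1 Z=0
after  4: r0=0xce r1=0x46 r2=0xff r3=0x37 r4=0xce r5=0x37  N=1 Z=0
after  5: r0=0xff r1=0x46 r2=0xff r3=0x37 r4=0xce r5=0x37  N=1 Z=0
after  6: r0=0xff r1=0x46 r2=0xff r3=0x37 r4=0xce r5=0x31  N=0 Z=0
after  7: r0=0xff r1=0x46 r2=0xff r3=0x37 r4=0x36 r5=0x31  N=0 Z=0
after  8: r0=0xff r1=0xb9 r2=0xff r3=0x37 r4=0x36 r5=0x31  N=1 Z=0
after  9: r0=0xff r1=0x83 r2=0xff r3=0x37 r4=0x36 r5=0x31  N=1 Z=0
-- IRQ taken; context saved, return-PC = 10 --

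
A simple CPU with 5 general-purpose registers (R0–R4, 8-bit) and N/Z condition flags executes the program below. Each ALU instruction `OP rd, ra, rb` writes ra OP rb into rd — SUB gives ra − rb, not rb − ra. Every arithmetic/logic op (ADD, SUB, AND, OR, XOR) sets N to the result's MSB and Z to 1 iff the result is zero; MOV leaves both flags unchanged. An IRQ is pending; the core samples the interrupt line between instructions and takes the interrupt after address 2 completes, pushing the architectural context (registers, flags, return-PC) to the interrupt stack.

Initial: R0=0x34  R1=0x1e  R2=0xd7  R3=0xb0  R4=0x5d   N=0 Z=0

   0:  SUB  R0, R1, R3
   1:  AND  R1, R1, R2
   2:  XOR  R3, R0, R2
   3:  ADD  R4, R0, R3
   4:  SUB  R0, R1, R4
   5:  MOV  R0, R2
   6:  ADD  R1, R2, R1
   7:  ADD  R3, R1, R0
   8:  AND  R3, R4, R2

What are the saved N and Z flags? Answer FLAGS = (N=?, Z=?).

FLAGS = (N=1, Z=0)

after  0: R0=0x6e R1=0x1e R2=0xd7 R3=0xb0 R4=0x5d  N=0 Z=0
after  1: R0=0x6e R1=0x16 R2=0xd7 R3=0xb0 R4=0x5d  N=0 Z=0
after  2: R0=0x6e R1=0x16 R2=0xd7 R3=0xb9 R4=0x5d  N=1 Z=0
-- IRQ taken; context saved, return-PC = 3 --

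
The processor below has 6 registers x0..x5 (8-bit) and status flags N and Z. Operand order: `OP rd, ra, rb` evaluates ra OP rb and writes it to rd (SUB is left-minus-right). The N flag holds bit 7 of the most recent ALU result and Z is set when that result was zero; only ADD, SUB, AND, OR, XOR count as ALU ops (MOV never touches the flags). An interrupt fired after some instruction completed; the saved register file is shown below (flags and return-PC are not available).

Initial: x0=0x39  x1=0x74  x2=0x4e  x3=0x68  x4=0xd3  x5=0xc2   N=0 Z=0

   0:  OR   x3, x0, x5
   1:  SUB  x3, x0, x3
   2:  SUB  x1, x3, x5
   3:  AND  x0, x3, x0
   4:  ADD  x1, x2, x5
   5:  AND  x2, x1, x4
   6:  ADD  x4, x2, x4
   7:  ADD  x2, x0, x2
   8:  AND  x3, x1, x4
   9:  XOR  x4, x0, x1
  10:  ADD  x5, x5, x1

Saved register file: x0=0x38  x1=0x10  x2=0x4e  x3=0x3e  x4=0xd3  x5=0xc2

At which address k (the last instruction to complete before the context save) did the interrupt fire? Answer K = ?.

K = 4

after  0: x0=0x39 x1=0x74 x2=0x4e x3=0xfb x4=0xd3 x5=0xc2  N=1 Z=0
after  1: x0=0x39 x1=0x74 x2=0x4e x3=0x3e x4=0xd3 x5=0xc2  N=0 Z=0
after  2: x0=0x39 x1=0x7c x2=0x4e x3=0x3e x4=0xd3 x5=0xc2  N=0 Z=0
after  3: x0=0x38 x1=0x7c x2=0x4e x3=0x3e x4=0xd3 x5=0xc2  N=0 Z=0
after  4: x0=0x38 x1=0x10 x2=0x4e x3=0x3e x4=0xd3 x5=0xc2  N=0 Z=0
-- IRQ taken; context saved, return-PC = 5 --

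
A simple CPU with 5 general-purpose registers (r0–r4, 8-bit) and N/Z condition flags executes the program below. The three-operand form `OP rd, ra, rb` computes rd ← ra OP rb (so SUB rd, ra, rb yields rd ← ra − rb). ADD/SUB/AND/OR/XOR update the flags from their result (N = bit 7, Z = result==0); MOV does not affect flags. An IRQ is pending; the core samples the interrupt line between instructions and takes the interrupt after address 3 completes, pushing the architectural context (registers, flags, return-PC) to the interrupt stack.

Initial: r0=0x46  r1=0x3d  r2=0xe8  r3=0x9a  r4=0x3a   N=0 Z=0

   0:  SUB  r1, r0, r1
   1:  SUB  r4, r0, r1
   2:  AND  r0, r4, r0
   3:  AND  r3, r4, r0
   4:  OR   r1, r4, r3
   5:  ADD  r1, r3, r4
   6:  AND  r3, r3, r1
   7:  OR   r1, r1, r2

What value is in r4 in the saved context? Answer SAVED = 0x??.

SAVED = 0x3d

after  0: r0=0x46 r1=0x09 r2=0xe8 r3=0x9a r4=0x3a  N=0 Z=0
after  1: r0=0x46 r1=0x09 r2=0xe8 r3=0x9a r4=0x3d  N=0 Z=0
after  2: r0=0x04 r1=0x09 r2=0xe8 r3=0x9a r4=0x3d  N=0 Z=0
after  3: r0=0x04 r1=0x09 r2=0xe8 r3=0x04 r4=0x3d  N=0 Z=0
-- IRQ taken; context saved, return-PC = 4 --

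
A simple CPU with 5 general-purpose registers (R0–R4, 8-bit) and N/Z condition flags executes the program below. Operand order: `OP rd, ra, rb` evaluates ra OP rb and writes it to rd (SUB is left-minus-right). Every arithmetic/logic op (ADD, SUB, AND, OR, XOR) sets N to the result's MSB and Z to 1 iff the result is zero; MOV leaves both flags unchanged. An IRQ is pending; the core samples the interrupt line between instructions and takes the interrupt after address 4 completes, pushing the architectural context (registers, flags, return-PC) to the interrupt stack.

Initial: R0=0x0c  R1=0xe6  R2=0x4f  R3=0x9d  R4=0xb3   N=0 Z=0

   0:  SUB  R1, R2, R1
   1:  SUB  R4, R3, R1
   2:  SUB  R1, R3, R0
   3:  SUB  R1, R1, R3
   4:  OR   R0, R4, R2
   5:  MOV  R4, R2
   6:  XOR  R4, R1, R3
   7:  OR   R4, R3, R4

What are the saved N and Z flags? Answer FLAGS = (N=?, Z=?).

after  0: R0=0x0c R1=0x69 R2=0x4f R3=0x9d R4=0xb3  N=0 Z=0
after  1: R0=0x0c R1=0x69 R2=0x4f R3=0x9d R4=0x34  N=0 Z=0
after  2: R0=0x0c R1=0x91 R2=0x4f R3=0x9d R4=0x34  N=1 Z=0
after  3: R0=0x0c R1=0xf4 R2=0x4f R3=0x9d R4=0x34  N=1 Z=0
after  4: R0=0x7f R1=0xf4 R2=0x4f R3=0x9d R4=0x34  N=0 Z=0
-- IRQ taken; context saved, return-PC = 5 --

FLAGS = (N=0, Z=0)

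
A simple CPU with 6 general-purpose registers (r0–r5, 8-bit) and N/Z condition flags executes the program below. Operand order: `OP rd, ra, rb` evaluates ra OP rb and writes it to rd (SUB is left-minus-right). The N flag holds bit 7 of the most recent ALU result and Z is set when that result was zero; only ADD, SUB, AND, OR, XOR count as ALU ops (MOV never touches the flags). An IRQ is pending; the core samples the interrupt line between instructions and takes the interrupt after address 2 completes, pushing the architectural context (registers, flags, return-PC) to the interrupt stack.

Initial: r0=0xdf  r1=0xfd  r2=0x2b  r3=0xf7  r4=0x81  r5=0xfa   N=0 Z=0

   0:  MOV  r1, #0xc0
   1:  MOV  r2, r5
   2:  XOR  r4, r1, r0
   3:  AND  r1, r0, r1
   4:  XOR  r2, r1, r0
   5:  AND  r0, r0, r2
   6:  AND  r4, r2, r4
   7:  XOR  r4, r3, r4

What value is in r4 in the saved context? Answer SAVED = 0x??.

after  0: r0=0xdf r1=0xc0 r2=0x2b r3=0xf7 r4=0x81 r5=0xfa  N=0 Z=0
after  1: r0=0xdf r1=0xc0 r2=0xfa r3=0xf7 r4=0x81 r5=0xfa  N=0 Z=0
after  2: r0=0xdf r1=0xc0 r2=0xfa r3=0xf7 r4=0x1f r5=0xfa  N=0 Z=0
-- IRQ taken; context saved, return-PC = 3 --

SAVED = 0x1f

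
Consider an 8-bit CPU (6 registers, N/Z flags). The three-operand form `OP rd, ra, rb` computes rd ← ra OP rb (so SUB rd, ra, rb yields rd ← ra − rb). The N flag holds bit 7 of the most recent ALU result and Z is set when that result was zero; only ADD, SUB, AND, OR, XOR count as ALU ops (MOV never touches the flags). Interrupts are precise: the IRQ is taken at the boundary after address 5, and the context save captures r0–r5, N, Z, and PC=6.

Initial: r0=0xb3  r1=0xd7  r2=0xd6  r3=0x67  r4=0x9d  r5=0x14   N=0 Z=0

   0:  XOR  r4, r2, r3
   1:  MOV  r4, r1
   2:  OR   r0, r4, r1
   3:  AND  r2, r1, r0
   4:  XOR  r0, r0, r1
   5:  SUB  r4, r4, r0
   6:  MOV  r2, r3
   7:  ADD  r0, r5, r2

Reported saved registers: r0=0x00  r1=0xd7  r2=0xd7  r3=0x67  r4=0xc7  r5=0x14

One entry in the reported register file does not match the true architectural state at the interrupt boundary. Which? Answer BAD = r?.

after  0: r0=0xb3 r1=0xd7 r2=0xd6 r3=0x67 r4=0xb1 r5=0x14  N=1 Z=0
after  1: r0=0xb3 r1=0xd7 r2=0xd6 r3=0x67 r4=0xd7 r5=0x14  N=1 Z=0
after  2: r0=0xd7 r1=0xd7 r2=0xd6 r3=0x67 r4=0xd7 r5=0x14  N=1 Z=0
after  3: r0=0xd7 r1=0xd7 r2=0xd7 r3=0x67 r4=0xd7 r5=0x14  N=1 Z=0
after  4: r0=0x00 r1=0xd7 r2=0xd7 r3=0x67 r4=0xd7 r5=0x14  N=0 Z=1
after  5: r0=0x00 r1=0xd7 r2=0xd7 r3=0x67 r4=0xd7 r5=0x14  N=1 Z=0
-- IRQ taken; context saved, return-PC = 6 --
mismatch: r4: reported 0xc7 vs actual 0xd7

BAD = r4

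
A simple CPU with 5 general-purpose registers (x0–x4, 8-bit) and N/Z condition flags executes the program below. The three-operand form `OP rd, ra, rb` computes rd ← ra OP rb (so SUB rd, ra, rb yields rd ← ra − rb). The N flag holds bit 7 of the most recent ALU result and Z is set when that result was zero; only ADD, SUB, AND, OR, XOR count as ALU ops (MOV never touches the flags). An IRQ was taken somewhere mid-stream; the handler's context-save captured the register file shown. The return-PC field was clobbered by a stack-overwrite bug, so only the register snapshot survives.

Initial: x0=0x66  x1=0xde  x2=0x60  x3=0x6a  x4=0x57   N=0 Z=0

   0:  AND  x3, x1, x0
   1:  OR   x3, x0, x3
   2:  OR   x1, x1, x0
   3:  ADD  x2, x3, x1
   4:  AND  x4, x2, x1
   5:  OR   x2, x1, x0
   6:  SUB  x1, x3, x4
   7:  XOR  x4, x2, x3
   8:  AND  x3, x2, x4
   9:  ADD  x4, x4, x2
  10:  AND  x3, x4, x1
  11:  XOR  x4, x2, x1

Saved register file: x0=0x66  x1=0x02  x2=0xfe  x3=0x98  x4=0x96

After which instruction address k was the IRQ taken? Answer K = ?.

after  0: x0=0x66 x1=0xde x2=0x60 x3=0x46 x4=0x57  N=0 Z=0
after  1: x0=0x66 x1=0xde x2=0x60 x3=0x66 x4=0x57  N=0 Z=0
after  2: x0=0x66 x1=0xfe x2=0x60 x3=0x66 x4=0x57  N=1 Z=0
after  3: x0=0x66 x1=0xfe x2=0x64 x3=0x66 x4=0x57  N=0 Z=0
after  4: x0=0x66 x1=0xfe x2=0x64 x3=0x66 x4=0x64  N=0 Z=0
after  5: x0=0x66 x1=0xfe x2=0xfe x3=0x66 x4=0x64  N=1 Z=0
after  6: x0=0x66 x1=0x02 x2=0xfe x3=0x66 x4=0x64  N=0 Z=0
after  7: x0=0x66 x1=0x02 x2=0xfe x3=0x66 x4=0x98  N=1 Z=0
after  8: x0=0x66 x1=0x02 x2=0xfe x3=0x98 x4=0x98  N=1 Z=0
after  9: x0=0x66 x1=0x02 x2=0xfe x3=0x98 x4=0x96  N=1 Z=0
-- IRQ taken; context saved, return-PC = 10 --

K = 9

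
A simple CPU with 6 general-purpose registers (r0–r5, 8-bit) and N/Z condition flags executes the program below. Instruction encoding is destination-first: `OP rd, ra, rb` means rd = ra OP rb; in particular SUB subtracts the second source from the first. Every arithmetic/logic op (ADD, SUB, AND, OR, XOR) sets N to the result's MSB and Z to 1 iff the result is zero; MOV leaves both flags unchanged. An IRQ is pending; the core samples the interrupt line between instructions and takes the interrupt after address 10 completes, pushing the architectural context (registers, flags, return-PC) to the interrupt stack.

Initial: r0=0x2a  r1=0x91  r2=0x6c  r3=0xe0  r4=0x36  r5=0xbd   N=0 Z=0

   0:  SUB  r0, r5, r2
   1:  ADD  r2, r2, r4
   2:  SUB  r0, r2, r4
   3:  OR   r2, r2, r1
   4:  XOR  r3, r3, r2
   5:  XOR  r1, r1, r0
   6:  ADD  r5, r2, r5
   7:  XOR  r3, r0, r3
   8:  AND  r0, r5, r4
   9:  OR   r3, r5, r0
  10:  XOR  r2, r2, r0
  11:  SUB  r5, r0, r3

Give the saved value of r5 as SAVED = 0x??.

after  0: r0=0x51 r1=0x91 r2=0x6c r3=0xe0 r4=0x36 r5=0xbd  N=0 Z=0
after  1: r0=0x51 r1=0x91 r2=0xa2 r3=0xe0 r4=0x36 r5=0xbd  N=1 Z=0
after  2: r0=0x6c r1=0x91 r2=0xa2 r3=0xe0 r4=0x36 r5=0xbd  N=0 Z=0
after  3: r0=0x6c r1=0x91 r2=0xb3 r3=0xe0 r4=0x36 r5=0xbd  N=1 Z=0
after  4: r0=0x6c r1=0x91 r2=0xb3 r3=0x53 r4=0x36 r5=0xbd  N=0 Z=0
after  5: r0=0x6c r1=0xfd r2=0xb3 r3=0x53 r4=0x36 r5=0xbd  N=1 Z=0
after  6: r0=0x6c r1=0xfd r2=0xb3 r3=0x53 r4=0x36 r5=0x70  N=0 Z=0
after  7: r0=0x6c r1=0xfd r2=0xb3 r3=0x3f r4=0x36 r5=0x70  N=0 Z=0
after  8: r0=0x30 r1=0xfd r2=0xb3 r3=0x3f r4=0x36 r5=0x70  N=0 Z=0
after  9: r0=0x30 r1=0xfd r2=0xb3 r3=0x70 r4=0x36 r5=0x70  N=0 Z=0
after 10: r0=0x30 r1=0xfd r2=0x83 r3=0x70 r4=0x36 r5=0x70  N=1 Z=0
-- IRQ taken; context saved, return-PC = 11 --

SAVED = 0x70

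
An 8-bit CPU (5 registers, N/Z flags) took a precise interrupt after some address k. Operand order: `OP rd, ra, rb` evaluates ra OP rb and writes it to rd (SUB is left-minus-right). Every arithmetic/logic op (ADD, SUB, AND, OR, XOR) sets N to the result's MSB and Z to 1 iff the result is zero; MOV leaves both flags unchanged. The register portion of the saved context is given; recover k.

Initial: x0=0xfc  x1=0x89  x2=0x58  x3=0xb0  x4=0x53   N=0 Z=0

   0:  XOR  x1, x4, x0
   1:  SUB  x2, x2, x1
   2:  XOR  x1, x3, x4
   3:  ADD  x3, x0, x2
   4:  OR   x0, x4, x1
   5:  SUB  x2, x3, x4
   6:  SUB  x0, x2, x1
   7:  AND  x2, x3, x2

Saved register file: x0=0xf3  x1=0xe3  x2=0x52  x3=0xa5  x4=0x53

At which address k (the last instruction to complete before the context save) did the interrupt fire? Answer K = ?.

K = 5

after  0: x0=0xfc x1=0xaf x2=0x58 x3=0xb0 x4=0x53  N=1 Z=0
after  1: x0=0xfc x1=0xaf x2=0xa9 x3=0xb0 x4=0x53  N=1 Z=0
after  2: x0=0xfc x1=0xe3 x2=0xa9 x3=0xb0 x4=0x53  N=1 Z=0
after  3: x0=0xfc x1=0xe3 x2=0xa9 x3=0xa5 x4=0x53  N=1 Z=0
after  4: x0=0xf3 x1=0xe3 x2=0xa9 x3=0xa5 x4=0x53  N=1 Z=0
after  5: x0=0xf3 x1=0xe3 x2=0x52 x3=0xa5 x4=0x53  N=0 Z=0
-- IRQ taken; context saved, return-PC = 6 --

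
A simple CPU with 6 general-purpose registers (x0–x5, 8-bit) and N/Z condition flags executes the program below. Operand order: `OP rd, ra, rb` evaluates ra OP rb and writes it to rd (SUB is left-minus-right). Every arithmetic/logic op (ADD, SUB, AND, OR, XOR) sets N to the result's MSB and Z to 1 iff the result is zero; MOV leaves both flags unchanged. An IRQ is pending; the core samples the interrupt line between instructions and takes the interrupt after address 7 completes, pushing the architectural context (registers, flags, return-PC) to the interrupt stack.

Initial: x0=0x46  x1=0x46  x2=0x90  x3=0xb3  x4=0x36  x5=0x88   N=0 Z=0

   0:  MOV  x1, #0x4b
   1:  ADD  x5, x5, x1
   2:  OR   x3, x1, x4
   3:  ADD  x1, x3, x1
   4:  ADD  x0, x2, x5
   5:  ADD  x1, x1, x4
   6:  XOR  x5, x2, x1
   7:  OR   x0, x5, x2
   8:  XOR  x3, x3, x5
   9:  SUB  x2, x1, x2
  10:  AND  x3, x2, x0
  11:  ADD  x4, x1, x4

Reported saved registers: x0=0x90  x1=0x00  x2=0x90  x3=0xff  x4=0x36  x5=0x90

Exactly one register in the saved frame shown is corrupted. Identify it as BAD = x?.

BAD = x3

after  0: x0=0x46 x1=0x4b x2=0x90 x3=0xb3 x4=0x36 x5=0x88  N=0 Z=0
after  1: x0=0x46 x1=0x4b x2=0x90 x3=0xb3 x4=0x36 x5=0xd3  N=1 Z=0
after  2: x0=0x46 x1=0x4b x2=0x90 x3=0x7f x4=0x36 x5=0xd3  N=0 Z=0
after  3: x0=0x46 x1=0xca x2=0x90 x3=0x7f x4=0x36 x5=0xd3  N=1 Z=0
after  4: x0=0x63 x1=0xca x2=0x90 x3=0x7f x4=0x36 x5=0xd3  N=0 Z=0
after  5: x0=0x63 x1=0x00 x2=0x90 x3=0x7f x4=0x36 x5=0xd3  N=0 Z=1
after  6: x0=0x63 x1=0x00 x2=0x90 x3=0x7f x4=0x36 x5=0x90  N=1 Z=0
after  7: x0=0x90 x1=0x00 x2=0x90 x3=0x7f x4=0x36 x5=0x90  N=1 Z=0
-- IRQ taken; context saved, return-PC = 8 --
mismatch: x3: reported 0xff vs actual 0x7f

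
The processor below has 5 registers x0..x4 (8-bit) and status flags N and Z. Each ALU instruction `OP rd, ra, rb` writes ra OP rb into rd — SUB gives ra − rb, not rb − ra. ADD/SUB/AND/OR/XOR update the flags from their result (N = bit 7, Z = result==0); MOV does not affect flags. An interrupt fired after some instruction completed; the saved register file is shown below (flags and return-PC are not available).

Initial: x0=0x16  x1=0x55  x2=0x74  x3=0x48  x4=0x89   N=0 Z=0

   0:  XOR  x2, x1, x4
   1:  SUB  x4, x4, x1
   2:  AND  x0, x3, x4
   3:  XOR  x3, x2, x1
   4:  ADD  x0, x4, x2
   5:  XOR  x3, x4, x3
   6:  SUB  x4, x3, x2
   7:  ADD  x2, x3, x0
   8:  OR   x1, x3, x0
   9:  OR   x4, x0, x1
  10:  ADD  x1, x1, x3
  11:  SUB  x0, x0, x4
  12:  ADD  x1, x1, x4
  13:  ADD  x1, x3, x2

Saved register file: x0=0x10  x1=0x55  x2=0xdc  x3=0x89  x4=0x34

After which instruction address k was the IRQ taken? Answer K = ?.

after  0: x0=0x16 x1=0x55 x2=0xdc x3=0x48 x4=0x89  N=1 Z=0
after  1: x0=0x16 x1=0x55 x2=0xdc x3=0x48 x4=0x34  N=0 Z=0
after  2: x0=0x00 x1=0x55 x2=0xdc x3=0x48 x4=0x34  N=0 Z=1
after  3: x0=0x00 x1=0x55 x2=0xdc x3=0x89 x4=0x34  N=1 Z=0
after  4: x0=0x10 x1=0x55 x2=0xdc x3=0x89 x4=0x34  N=0 Z=0
-- IRQ taken; context saved, return-PC = 5 --

K = 4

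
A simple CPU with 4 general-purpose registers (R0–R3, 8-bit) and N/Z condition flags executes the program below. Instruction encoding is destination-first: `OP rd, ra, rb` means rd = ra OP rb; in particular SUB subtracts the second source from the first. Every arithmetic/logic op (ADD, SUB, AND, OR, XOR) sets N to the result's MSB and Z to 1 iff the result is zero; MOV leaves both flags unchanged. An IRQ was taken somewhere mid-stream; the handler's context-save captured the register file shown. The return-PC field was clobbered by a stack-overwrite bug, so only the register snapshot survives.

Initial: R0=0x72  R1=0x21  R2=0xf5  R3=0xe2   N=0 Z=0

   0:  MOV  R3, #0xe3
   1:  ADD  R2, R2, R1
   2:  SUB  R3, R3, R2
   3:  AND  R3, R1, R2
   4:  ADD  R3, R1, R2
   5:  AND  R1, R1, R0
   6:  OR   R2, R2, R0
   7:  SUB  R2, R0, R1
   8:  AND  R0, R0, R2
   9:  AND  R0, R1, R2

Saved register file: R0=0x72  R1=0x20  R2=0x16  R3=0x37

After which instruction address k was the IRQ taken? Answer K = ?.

after  0: R0=0x72 R1=0x21 R2=0xf5 R3=0xe3  N=0 Z=0
after  1: R0=0x72 R1=0x21 R2=0x16 R3=0xe3  N=0 Z=0
after  2: R0=0x72 R1=0x21 R2=0x16 R3=0xcd  N=1 Z=0
after  3: R0=0x72 R1=0x21 R2=0x16 R3=0x00  N=0 Z=1
after  4: R0=0x72 R1=0x21 R2=0x16 R3=0x37  N=0 Z=0
after  5: R0=0x72 R1=0x20 R2=0x16 R3=0x37  N=0 Z=0
-- IRQ taken; context saved, return-PC = 6 --

K = 5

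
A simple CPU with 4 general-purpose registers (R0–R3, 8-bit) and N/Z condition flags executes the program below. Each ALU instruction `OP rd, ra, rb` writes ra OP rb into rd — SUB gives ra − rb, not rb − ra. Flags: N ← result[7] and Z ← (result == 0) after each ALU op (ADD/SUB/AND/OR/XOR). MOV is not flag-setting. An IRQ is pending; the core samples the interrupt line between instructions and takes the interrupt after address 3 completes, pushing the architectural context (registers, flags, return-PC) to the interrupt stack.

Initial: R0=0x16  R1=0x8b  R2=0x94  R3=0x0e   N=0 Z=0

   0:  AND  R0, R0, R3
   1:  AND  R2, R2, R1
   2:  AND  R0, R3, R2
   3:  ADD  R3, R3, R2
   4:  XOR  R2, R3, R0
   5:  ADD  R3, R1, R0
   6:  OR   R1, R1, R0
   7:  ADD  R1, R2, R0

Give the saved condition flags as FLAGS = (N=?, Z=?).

FLAGS = (N=1, Z=0)

after  0: R0=0x06 R1=0x8b R2=0x94 R3=0x0e  N=0 Z=0
after  1: R0=0x06 R1=0x8b R2=0x80 R3=0x0e  N=1 Z=0
after  2: R0=0x00 R1=0x8b R2=0x80 R3=0x0e  N=0 Z=1
after  3: R0=0x00 R1=0x8b R2=0x80 R3=0x8e  N=1 Z=0
-- IRQ taken; context saved, return-PC = 4 --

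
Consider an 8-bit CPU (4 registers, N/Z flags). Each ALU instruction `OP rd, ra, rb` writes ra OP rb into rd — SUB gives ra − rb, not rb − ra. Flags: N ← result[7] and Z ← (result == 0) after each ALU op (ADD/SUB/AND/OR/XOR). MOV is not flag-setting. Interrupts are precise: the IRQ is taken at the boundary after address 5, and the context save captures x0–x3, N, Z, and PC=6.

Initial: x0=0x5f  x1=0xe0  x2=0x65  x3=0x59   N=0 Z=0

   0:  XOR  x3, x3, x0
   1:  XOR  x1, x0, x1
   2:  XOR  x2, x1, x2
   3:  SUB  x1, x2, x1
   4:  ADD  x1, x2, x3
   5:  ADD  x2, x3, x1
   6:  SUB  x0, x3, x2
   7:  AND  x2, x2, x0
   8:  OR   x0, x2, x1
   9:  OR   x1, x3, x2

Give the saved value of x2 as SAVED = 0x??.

SAVED = 0xe6

after  0: x0=0x5f x1=0xe0 x2=0x65 x3=0x06  N=0 Z=0
after  1: x0=0x5f x1=0xbf x2=0x65 x3=0x06  N=1 Z=0
after  2: x0=0x5f x1=0xbf x2=0xda x3=0x06  N=1 Z=0
after  3: x0=0x5f x1=0x1b x2=0xda x3=0x06  N=0 Z=0
after  4: x0=0x5f x1=0xe0 x2=0xda x3=0x06  N=1 Z=0
after  5: x0=0x5f x1=0xe0 x2=0xe6 x3=0x06  N=1 Z=0
-- IRQ taken; context saved, return-PC = 6 --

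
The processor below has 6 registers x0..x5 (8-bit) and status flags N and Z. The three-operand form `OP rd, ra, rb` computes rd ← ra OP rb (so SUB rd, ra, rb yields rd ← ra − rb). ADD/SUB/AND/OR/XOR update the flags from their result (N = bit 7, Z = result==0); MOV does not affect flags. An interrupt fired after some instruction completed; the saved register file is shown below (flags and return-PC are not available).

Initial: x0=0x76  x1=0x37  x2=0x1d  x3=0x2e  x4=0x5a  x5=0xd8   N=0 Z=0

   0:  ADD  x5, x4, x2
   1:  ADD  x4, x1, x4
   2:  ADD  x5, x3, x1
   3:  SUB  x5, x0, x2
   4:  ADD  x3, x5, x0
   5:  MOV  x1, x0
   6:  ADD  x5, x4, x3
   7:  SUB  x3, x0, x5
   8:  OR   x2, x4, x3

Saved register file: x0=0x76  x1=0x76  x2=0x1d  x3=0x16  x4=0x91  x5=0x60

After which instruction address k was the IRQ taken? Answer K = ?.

after  0: x0=0x76 x1=0x37 x2=0x1d x3=0x2e x4=0x5a x5=0x77  N=0 Z=0
after  1: x0=0x76 x1=0x37 x2=0x1d x3=0x2e x4=0x91 x5=0x77  N=1 Z=0
after  2: x0=0x76 x1=0x37 x2=0x1d x3=0x2e x4=0x91 x5=0x65  N=0 Z=0
after  3: x0=0x76 x1=0x37 x2=0x1d x3=0x2e x4=0x91 x5=0x59  N=0 Z=0
after  4: x0=0x76 x1=0x37 x2=0x1d x3=0xcf x4=0x91 x5=0x59  N=1 Z=0
after  5: x0=0x76 x1=0x76 x2=0x1d x3=0xcf x4=0x91 x5=0x59  N=1 Z=0
after  6: x0=0x76 x1=0x76 x2=0x1d x3=0xcf x4=0x91 x5=0x60  N=0 Z=0
after  7: x0=0x76 x1=0x76 x2=0x1d x3=0x16 x4=0x91 x5=0x60  N=0 Z=0
-- IRQ taken; context saved, return-PC = 8 --

K = 7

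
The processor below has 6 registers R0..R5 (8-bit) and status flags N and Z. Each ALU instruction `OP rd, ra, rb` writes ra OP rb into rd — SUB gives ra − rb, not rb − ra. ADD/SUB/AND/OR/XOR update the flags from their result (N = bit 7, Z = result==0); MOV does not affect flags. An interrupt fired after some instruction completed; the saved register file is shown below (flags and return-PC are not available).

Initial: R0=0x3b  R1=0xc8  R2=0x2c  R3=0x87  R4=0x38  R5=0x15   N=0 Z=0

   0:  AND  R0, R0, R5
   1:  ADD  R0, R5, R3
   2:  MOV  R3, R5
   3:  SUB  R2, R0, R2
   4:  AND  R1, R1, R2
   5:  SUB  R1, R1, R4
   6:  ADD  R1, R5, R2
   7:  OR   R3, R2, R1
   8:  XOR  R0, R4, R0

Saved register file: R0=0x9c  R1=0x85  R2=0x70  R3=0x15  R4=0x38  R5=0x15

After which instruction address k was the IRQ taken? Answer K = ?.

after  0: R0=0x11 R1=0xc8 R2=0x2c R3=0x87 R4=0x38 R5=0x15  N=0 Z=0
after  1: R0=0x9c R1=0xc8 R2=0x2c R3=0x87 R4=0x38 R5=0x15  N=1 Z=0
after  2: R0=0x9c R1=0xc8 R2=0x2c R3=0x15 R4=0x38 R5=0x15  N=1 Z=0
after  3: R0=0x9c R1=0xc8 R2=0x70 R3=0x15 R4=0x38 R5=0x15  N=0 Z=0
after  4: R0=0x9c R1=0x40 R2=0x70 R3=0x15 R4=0x38 R5=0x15  N=0 Z=0
after  5: R0=0x9c R1=0x08 R2=0x70 R3=0x15 R4=0x38 R5=0x15  N=0 Z=0
after  6: R0=0x9c R1=0x85 R2=0x70 R3=0x15 R4=0x38 R5=0x15  N=1 Z=0
-- IRQ taken; context saved, return-PC = 7 --

K = 6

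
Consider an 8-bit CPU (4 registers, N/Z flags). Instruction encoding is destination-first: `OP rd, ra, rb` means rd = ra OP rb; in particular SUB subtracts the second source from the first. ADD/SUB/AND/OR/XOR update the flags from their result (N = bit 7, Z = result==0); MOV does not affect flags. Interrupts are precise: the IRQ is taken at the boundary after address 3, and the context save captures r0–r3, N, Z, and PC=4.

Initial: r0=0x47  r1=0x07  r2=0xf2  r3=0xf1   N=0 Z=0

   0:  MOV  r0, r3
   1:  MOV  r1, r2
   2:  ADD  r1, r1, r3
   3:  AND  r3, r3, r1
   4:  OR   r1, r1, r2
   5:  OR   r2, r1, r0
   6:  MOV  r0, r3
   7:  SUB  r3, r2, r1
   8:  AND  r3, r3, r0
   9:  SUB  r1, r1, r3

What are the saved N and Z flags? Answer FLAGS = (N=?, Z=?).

FLAGS = (N=1, Z=0)

after  0: r0=0xf1 r1=0x07 r2=0xf2 r3=0xf1  N=0 Z=0
after  1: r0=0xf1 r1=0xf2 r2=0xf2 r3=0xf1  N=0 Z=0
after  2: r0=0xf1 r1=0xe3 r2=0xf2 r3=0xf1  N=1 Z=0
after  3: r0=0xf1 r1=0xe3 r2=0xf2 r3=0xe1  N=1 Z=0
-- IRQ taken; context saved, return-PC = 4 --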